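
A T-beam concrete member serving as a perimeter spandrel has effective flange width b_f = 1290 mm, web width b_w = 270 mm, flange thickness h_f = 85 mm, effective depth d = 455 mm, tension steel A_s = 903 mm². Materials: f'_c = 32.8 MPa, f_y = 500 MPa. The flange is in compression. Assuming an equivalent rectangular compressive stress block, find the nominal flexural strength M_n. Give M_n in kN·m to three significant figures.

M_n ≈ 203 kN·m

Tension: T = A_s f_y = 903 × 500 = 451500 N.
Try a within the flange: a = T/(0.85 f'_c b_f) = 451500/(0.85 × 32.8 × 1290) = 12.55 mm.
Since a = 12.55 ≤ h_f = 85 mm, the stress block lies entirely in the flange; analyse as a rectangular beam of width b_f.
M_n = T(d − a/2) = 451500 × (455 − 6.275) = 202.60 × 10⁶ N·mm.
M_n = 202.60 kN·m.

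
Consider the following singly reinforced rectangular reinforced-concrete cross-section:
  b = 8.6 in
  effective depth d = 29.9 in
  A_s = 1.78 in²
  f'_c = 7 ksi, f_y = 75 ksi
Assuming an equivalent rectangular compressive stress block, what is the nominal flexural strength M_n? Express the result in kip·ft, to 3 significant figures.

M_n ≈ 318 kip·ft

T = A_s f_y = 1.78 × 75 = 133.5 kips.
a = T/(0.85 f'_c b) = 133.5/(0.85 × 7 × 8.6) = 2.609 in.
M_n = T(d − a/2) = 133.5 × (29.9 − 1.3045) = 3817.5 kip·in = 3817.5/12 = 318.13 kip·ft.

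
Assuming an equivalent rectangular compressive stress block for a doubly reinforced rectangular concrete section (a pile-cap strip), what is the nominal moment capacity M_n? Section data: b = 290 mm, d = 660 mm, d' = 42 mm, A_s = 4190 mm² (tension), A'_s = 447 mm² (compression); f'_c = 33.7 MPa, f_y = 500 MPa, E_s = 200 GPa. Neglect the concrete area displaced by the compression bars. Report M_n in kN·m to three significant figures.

M_n ≈ 1160 kN·m

Assume both tension and compression steel yield.
Net tension couple steel: A_s − A'_s = 3743 mm².
a = (A_s − A'_s) f_y / (0.85 f'_c b) = 1871500/(0.85 × 33.7 × 290) = 225.29 mm.
c = a/β₁ = 225.29/0.809 = 278.48 mm; ε'_s = 0.003(c − d')/c = 0.0025 ≥ f_y/E_s = 0.0025, so compression steel does yield.
M_n = (A_s − A'_s) f_y (d − a/2) + A'_s f_y (d − d') = [1871500 × (660 − 112.645) + 223500 × (660 − 42)] × 10⁻⁶ = 1024.37 + 138.12 = 1162.49 kN·m.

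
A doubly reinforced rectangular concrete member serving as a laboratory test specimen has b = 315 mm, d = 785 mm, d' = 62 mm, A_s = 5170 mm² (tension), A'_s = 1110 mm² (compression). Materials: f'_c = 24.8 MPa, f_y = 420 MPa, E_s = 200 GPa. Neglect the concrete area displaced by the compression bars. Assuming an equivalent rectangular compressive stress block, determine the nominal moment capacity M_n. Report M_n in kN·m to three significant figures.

Assume both tension and compression steel yield.
Net tension couple steel: A_s − A'_s = 4060 mm².
a = (A_s − A'_s) f_y / (0.85 f'_c b) = 1705200/(0.85 × 24.8 × 315) = 256.80 mm.
c = a/β₁ = 256.80/0.85 = 302.12 mm; ε'_s = 0.003(c − d')/c = 0.0024 ≥ f_y/E_s = 0.0021, so compression steel does yield.
M_n = (A_s − A'_s) f_y (d − a/2) + A'_s f_y (d − d') = [1705200 × (785 − 128.4) + 466200 × (785 − 62)] × 10⁻⁶ = 1119.63 + 337.06 = 1456.69 kN·m.

M_n ≈ 1460 kN·m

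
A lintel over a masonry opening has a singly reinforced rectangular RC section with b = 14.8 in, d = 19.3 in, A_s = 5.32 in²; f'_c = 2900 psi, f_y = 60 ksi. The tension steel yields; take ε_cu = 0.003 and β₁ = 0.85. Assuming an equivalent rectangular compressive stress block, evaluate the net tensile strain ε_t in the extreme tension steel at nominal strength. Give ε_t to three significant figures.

a = A_s f_y/(0.85 f'_c b) = 8.750 in.
β₁ = 0.85, so c = a/β₁ = 8.750/0.85 = 10.294 in.
From the linear strain diagram with ε_cu = 0.003: ε_t = 0.003 (d − c)/c = 0.003 × (19.3 − 10.294)/10.294 = 0.00262.
ε_t < 0.004 — the section is over-reinforced for flexure under ACI limits.

ε_t ≈ 0.00262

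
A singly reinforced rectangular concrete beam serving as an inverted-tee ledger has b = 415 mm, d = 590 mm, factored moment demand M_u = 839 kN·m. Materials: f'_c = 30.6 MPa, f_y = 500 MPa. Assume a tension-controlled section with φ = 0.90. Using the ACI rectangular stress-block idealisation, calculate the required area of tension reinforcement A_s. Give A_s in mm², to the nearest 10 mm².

M_n = M_u/φ = 839/0.90 = 932.222 kN·m.
With M_n = 0.85 f'_c a b (d − a/2), solve the quadratic for a:
a = d − √(d² − 2M_n/(0.85 f'_c b)) = 590 − √(590² − 2 × 932.222×10⁶/(0.85 × 30.6 × 415)) = 171.22 mm.
A_s = 0.85 f'_c a b / f_y = 0.85 × 30.6 × 171.22 × 415 / 500 = 3696.3 mm².

A_s ≈ 3700 mm²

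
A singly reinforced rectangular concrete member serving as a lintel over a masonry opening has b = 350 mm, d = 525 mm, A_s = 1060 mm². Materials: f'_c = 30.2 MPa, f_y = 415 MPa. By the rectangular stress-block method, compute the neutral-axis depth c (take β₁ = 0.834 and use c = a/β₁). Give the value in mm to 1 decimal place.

T = A_s f_y = 1060 × 415 = 439900 N = 439.9 kN.
Setting C = 0.85 f'_c a b equal to T: a = 439900/(0.85 × 30.2 × 350) = 48.962 mm.
With β₁ = 0.834, c = a/β₁ = 48.962/0.834 = 58.7 mm.

c ≈ 58.7 mm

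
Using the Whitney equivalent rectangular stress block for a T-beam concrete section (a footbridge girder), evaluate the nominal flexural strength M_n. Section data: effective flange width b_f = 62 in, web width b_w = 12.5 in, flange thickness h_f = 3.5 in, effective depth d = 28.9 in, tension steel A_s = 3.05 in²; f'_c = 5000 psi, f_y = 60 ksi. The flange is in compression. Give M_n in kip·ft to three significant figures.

M_n ≈ 435 kip·ft

Tension: T = A_s f_y = 3.05 × 60 = 183 kips.
Try a within the flange: a = T/(0.85 f'_c b_f) = 183/(0.85 × 5 × 62) = 0.694 in.
Since a = 0.694 ≤ h_f = 3.5 in, the stress block lies entirely in the flange; analyse as a rectangular beam of width b_f.
M_n = T(d − a/2) = 183 × (28.9 − 0.347) = 5225.2 kip·in.
M_n = 5225.2/12 = 435.43 kip·ft.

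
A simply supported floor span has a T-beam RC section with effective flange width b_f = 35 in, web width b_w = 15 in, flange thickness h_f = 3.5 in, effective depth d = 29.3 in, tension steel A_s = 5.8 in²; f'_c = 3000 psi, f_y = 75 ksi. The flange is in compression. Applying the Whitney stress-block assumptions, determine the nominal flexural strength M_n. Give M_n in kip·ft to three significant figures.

Tension: T = A_s f_y = 5.8 × 75 = 435 kips.
Try a within the flange: a = T/(0.85 f'_c b_f) = 435/(0.85 × 3 × 35) = 4.874 in.
a = 4.874 > h_f = 3.5 in: the block extends into the web. Split into flange-overhang and web parts.
C_f = 0.85 f'_c (b_f − b_w) h_f = 0.85 × 3 × (35 − 15) × 3.5 = 178.5 kips.
Remaining web compression depth: a_w = (T − C_f)/(0.85 f'_c b_w) = (435 − 178.5)/(0.85 × 3 × 15) = 6.706 in.
M_n = C_f(d − h_f/2) + (T − C_f)(d − a_w/2) = 178.5 × (29.3 − 1.75) + 256.5 × (29.3 − 3.353) = 4917.7 + 6655.4 = 11573.1 kip·in.
M_n = 11573.1/12 = 964.43 kip·ft.

M_n ≈ 964 kip·ft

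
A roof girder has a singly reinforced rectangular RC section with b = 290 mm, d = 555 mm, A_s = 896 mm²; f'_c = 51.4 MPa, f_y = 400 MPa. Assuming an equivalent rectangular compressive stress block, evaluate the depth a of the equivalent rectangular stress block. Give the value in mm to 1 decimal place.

a ≈ 28.3 mm

T = A_s f_y = 896 × 400 = 358400 N = 358.4 kN.
Setting C = 0.85 f'_c a b equal to T: a = 358400/(0.85 × 51.4 × 290) = 28.3 mm.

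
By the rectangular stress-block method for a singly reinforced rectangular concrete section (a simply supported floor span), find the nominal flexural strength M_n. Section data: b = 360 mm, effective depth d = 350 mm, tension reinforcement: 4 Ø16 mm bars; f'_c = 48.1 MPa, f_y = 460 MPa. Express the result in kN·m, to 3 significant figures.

M_n ≈ 125 kN·m

A_s = 4 × 201 = 804 mm².
T = A_s f_y = 804 × 460 = 369840 N = 369.84 kN.
From C = T: a = T/(0.85 f'_c b) = 369840/(0.85 × 48.1 × 360) = 25.13 mm.
M_n = T(d − a/2) = 369.84 kN × (350 − 12.565) mm = 124.80 kN·m.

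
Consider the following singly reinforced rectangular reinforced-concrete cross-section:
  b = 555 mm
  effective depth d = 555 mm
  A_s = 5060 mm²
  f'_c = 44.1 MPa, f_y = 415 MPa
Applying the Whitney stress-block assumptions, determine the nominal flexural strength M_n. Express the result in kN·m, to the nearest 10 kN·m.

T = A_s f_y = 5060 × 415 = 2099900 N = 2099.9 kN.
From C = T: a = T/(0.85 f'_c b) = 2099900/(0.85 × 44.1 × 555) = 100.94 mm.
M_n = T(d − a/2) = 2099.9 kN × (555 − 50.47) mm = 1059.46 kN·m.

M_n ≈ 1060 kN·m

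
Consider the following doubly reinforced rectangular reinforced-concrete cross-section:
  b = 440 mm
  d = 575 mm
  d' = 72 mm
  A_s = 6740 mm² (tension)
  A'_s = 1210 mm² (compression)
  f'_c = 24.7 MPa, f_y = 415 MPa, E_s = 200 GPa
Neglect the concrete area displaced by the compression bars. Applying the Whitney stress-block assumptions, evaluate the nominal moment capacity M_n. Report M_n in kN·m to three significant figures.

M_n ≈ 1290 kN·m

Assume both tension and compression steel yield.
Net tension couple steel: A_s − A'_s = 5530 mm².
a = (A_s − A'_s) f_y / (0.85 f'_c b) = 2294950/(0.85 × 24.7 × 440) = 248.43 mm.
c = a/β₁ = 248.43/0.85 = 292.27 mm; ε'_s = 0.003(c − d')/c = 0.0023 ≥ f_y/E_s = 0.0021, so compression steel does yield.
M_n = (A_s − A'_s) f_y (d − a/2) + A'_s f_y (d − d') = [2294950 × (575 − 124.215) + 502150 × (575 − 72)] × 10⁻⁶ = 1034.53 + 252.58 = 1287.11 kN·m.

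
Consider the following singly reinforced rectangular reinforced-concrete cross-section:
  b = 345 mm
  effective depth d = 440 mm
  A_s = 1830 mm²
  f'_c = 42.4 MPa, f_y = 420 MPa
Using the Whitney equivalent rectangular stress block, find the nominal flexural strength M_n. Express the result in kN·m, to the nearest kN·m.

T = A_s f_y = 1830 × 420 = 768600 N = 768.6 kN.
From C = T: a = T/(0.85 f'_c b) = 768600/(0.85 × 42.4 × 345) = 61.82 mm.
M_n = T(d − a/2) = 768.6 kN × (440 − 30.91) mm = 314.43 kN·m.

M_n ≈ 314 kN·m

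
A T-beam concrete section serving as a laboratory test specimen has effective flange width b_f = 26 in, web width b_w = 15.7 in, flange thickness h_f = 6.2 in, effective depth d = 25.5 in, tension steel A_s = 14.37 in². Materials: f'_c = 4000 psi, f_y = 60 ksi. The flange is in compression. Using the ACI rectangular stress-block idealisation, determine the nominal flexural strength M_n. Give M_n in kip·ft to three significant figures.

Tension: T = A_s f_y = 14.37 × 60 = 862.2 kips.
Try a within the flange: a = T/(0.85 f'_c b_f) = 862.2/(0.85 × 4 × 26) = 9.753 in.
a = 9.753 > h_f = 6.2 in: the block extends into the web. Split into flange-overhang and web parts.
C_f = 0.85 f'_c (b_f − b_w) h_f = 0.85 × 4 × (26 − 15.7) × 6.2 = 217.1 kips.
Remaining web compression depth: a_w = (T − C_f)/(0.85 f'_c b_w) = (862.2 − 217.1)/(0.85 × 4 × 15.7) = 12.085 in.
M_n = C_f(d − h_f/2) + (T − C_f)(d − a_w/2) = 217.1 × (25.5 − 3.1) + 645.1 × (25.5 − 6.0425) = 4863.0 + 12552.0 = 17415.0 kip·in.
M_n = 17415.0/12 = 1451.25 kip·ft.

M_n ≈ 1450 kip·ft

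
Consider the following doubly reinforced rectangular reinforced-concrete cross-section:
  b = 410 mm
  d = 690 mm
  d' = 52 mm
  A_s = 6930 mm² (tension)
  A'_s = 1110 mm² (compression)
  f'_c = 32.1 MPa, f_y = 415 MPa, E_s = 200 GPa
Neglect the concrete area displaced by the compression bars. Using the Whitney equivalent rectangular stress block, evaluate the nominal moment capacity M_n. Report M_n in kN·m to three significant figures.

M_n ≈ 1700 kN·m

Assume both tension and compression steel yield.
Net tension couple steel: A_s − A'_s = 5820 mm².
a = (A_s − A'_s) f_y / (0.85 f'_c b) = 2415300/(0.85 × 32.1 × 410) = 215.91 mm.
c = a/β₁ = 215.91/0.821 = 262.98 mm; ε'_s = 0.003(c − d')/c = 0.0024 ≥ f_y/E_s = 0.0021, so compression steel does yield.
M_n = (A_s − A'_s) f_y (d − a/2) + A'_s f_y (d − d') = [2415300 × (690 − 107.955) + 460650 × (690 − 52)] × 10⁻⁶ = 1405.81 + 293.89 = 1699.70 kN·m.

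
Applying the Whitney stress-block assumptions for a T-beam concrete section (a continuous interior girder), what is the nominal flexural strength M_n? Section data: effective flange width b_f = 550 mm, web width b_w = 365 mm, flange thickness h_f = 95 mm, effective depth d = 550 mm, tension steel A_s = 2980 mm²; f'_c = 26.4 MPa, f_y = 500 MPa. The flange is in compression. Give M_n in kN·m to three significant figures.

M_n ≈ 727 kN·m

Tension: T = A_s f_y = 2980 × 500 = 1490000 N.
Try a within the flange: a = T/(0.85 f'_c b_f) = 1490000/(0.85 × 26.4 × 550) = 120.73 mm.
a = 120.73 > h_f = 95 mm: the block extends into the web. Split into flange-overhang and web parts.
C_f = 0.85 f'_c (b_f − b_w) h_f = 0.85 × 26.4 × (550 − 365) × 95 = 394383 N.
Remaining web compression depth: a_w = (T − C_f)/(0.85 f'_c b_w) = (1490000 − 394383)/(0.85 × 26.4 × 365) = 133.77 mm.
M_n = C_f(d − h_f/2) + (T − C_f)(d − a_w/2) = 394383 × (550 − 47.5) + 1095617 × (550 − 66.885) = 198.18 + 529.31 = 727.49 × 10⁶ N·mm.
M_n = 727.49 kN·m.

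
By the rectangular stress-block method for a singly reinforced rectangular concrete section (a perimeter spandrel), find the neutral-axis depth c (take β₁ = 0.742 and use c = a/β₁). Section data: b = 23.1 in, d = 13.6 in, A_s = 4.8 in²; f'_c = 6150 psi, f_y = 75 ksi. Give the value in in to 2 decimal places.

c ≈ 4.02 in

T = A_s f_y = 4.8 × 75 = 360 kips.
a = T/(0.85 f'_c b) = 360/(0.85 × 6.15 × 23.1) = 2.9812 in.
With β₁ = 0.742, c = a/β₁ = 2.9812/0.742 = 4.02 in.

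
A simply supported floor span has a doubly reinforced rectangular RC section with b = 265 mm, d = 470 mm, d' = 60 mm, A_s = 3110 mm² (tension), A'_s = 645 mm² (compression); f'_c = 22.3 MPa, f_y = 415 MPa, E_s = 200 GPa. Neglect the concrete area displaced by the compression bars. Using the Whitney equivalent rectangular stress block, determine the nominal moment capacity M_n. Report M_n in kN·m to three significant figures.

Assume both tension and compression steel yield.
Net tension couple steel: A_s − A'_s = 2465 mm².
a = (A_s − A'_s) f_y / (0.85 f'_c b) = 1022975/(0.85 × 22.3 × 265) = 203.66 mm.
c = a/β₁ = 203.66/0.85 = 239.60 mm; ε'_s = 0.003(c − d')/c = 0.0022 ≥ f_y/E_s = 0.0021, so compression steel does yield.
M_n = (A_s − A'_s) f_y (d − a/2) + A'_s f_y (d − d') = [1022975 × (470 − 101.83) + 267675 × (470 − 60)] × 10⁻⁶ = 376.63 + 109.75 = 486.38 kN·m.

M_n ≈ 486 kN·m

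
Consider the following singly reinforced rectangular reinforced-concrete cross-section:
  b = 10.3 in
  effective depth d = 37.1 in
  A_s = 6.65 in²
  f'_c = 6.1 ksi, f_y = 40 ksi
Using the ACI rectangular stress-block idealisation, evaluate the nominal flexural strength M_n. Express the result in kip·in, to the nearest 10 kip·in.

M_n ≈ 9210 kip·in

T = A_s f_y = 6.65 × 40 = 266 kips.
a = T/(0.85 f'_c b) = 266/(0.85 × 6.1 × 10.3) = 4.981 in.
M_n = T(d − a/2) = 266 × (37.1 − 2.4905) = 9206.1 kip·in.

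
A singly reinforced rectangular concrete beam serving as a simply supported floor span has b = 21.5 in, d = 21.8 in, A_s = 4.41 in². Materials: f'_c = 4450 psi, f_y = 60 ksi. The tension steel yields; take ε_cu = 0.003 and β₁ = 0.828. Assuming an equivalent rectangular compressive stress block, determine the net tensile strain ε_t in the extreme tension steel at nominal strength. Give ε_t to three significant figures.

ε_t ≈ 0.0136

a = A_s f_y/(0.85 f'_c b) = 3.254 in.
β₁ = 0.828, so c = a/β₁ = 3.254/0.828 = 3.930 in.
From the linear strain diagram with ε_cu = 0.003: ε_t = 0.003 (d − c)/c = 0.003 × (21.8 − 3.930)/3.930 = 0.0136.
Since ε_t ≥ 0.005, the section is tension-controlled.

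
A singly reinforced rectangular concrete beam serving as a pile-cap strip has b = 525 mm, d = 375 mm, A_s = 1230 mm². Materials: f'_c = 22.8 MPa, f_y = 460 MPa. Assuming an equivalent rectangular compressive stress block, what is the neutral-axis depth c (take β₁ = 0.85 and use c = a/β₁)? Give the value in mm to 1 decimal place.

c ≈ 65.4 mm

T = A_s f_y = 1230 × 460 = 565800 N = 565.8 kN.
Setting C = 0.85 f'_c a b equal to T: a = 565800/(0.85 × 22.8 × 525) = 55.610 mm.
With β₁ = 0.85, c = a/β₁ = 55.610/0.85 = 65.4 mm.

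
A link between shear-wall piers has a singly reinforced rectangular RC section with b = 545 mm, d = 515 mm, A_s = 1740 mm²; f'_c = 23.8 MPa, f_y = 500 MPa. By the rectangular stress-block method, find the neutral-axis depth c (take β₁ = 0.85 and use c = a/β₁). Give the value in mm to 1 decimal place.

c ≈ 92.8 mm

T = A_s f_y = 1740 × 500 = 870000 N = 870 kN.
Setting C = 0.85 f'_c a b equal to T: a = 870000/(0.85 × 23.8 × 545) = 78.909 mm.
With β₁ = 0.85, c = a/β₁ = 78.909/0.85 = 92.8 mm.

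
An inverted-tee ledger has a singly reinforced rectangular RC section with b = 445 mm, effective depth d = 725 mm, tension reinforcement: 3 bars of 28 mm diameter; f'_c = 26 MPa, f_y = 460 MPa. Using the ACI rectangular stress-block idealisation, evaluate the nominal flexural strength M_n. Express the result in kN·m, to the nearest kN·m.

M_n ≈ 580 kN·m

A_s = 3 × 616 = 1848 mm².
T = A_s f_y = 1848 × 460 = 850080 N = 850.08 kN.
From C = T: a = T/(0.85 f'_c b) = 850080/(0.85 × 26 × 445) = 86.44 mm.
M_n = T(d − a/2) = 850.08 kN × (725 − 43.22) mm = 579.57 kN·m.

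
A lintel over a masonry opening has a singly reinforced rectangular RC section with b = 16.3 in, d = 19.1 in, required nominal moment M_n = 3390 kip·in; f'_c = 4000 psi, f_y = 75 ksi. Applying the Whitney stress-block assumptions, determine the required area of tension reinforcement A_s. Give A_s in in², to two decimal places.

A_s ≈ 2.61 in²

From M_n = 0.85 f'_c a b (d − a/2):
a = d − √(d² − 2M_n/(0.85 f'_c b)) = 19.1 − √(19.1² − 2 × 3390/(0.85 × 4 × 16.3)) = 3.529 in.
A_s = 0.85 f'_c a b / f_y = 0.85 × 4 × 3.529 × 16.3 / 75 = 2.608 in².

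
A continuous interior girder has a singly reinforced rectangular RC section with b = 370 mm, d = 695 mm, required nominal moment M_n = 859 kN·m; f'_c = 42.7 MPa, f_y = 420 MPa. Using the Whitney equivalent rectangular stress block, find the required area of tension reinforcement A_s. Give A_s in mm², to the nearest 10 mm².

With M_n = 0.85 f'_c a b (d − a/2), solve the quadratic for a:
a = d − √(d² − 2M_n/(0.85 f'_c b)) = 695 − √(695² − 2 × 859×10⁶/(0.85 × 42.7 × 370)) = 99.10 mm.
A_s = 0.85 f'_c a b / f_y = 0.85 × 42.7 × 99.10 × 370 / 420 = 3168.6 mm².

A_s ≈ 3170 mm²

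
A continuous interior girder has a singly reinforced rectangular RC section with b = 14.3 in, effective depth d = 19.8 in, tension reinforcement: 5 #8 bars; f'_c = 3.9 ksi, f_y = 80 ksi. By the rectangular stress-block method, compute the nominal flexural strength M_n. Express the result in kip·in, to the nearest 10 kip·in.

A_s = 5 × 0.79 = 3.95 in².
T = A_s f_y = 3.95 × 80 = 316 kips.
a = T/(0.85 f'_c b) = 316/(0.85 × 3.9 × 14.3) = 6.666 in.
M_n = T(d − a/2) = 316 × (19.8 − 3.333) = 5203.6 kip·in.

M_n ≈ 5200 kip·in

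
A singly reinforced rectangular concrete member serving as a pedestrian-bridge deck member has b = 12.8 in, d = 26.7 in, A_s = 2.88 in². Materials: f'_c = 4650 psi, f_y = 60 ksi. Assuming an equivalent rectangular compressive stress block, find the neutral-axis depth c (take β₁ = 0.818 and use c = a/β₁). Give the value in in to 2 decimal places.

c ≈ 4.18 in

T = A_s f_y = 2.88 × 60 = 172.8 kips.
a = T/(0.85 f'_c b) = 172.8/(0.85 × 4.65 × 12.8) = 3.4156 in.
With β₁ = 0.818, c = a/β₁ = 3.4156/0.818 = 4.18 in.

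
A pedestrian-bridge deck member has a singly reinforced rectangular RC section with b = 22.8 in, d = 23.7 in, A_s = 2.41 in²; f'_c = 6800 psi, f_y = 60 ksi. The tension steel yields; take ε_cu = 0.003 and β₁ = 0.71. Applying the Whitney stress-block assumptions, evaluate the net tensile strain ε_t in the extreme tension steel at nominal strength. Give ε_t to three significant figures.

a = A_s f_y/(0.85 f'_c b) = 1.097 in.
β₁ = 0.71, so c = a/β₁ = 1.097/0.71 = 1.545 in.
From the linear strain diagram with ε_cu = 0.003: ε_t = 0.003 (d − c)/c = 0.003 × (23.7 − 1.545)/1.545 = 0.0430.
Since ε_t ≥ 0.005, the section is tension-controlled.

ε_t ≈ 0.0430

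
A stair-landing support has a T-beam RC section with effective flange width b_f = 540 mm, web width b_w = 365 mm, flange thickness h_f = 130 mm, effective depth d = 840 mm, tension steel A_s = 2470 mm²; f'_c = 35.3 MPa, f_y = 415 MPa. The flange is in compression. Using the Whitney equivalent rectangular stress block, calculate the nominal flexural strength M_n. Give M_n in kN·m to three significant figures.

Tension: T = A_s f_y = 2470 × 415 = 1025050 N.
Try a within the flange: a = T/(0.85 f'_c b_f) = 1025050/(0.85 × 35.3 × 540) = 63.26 mm.
Since a = 63.26 ≤ h_f = 130 mm, the stress block lies entirely in the flange; analyse as a rectangular beam of width b_f.
M_n = T(d − a/2) = 1025050 × (840 − 31.63) = 828.62 × 10⁶ N·mm.
M_n = 828.62 kN·m.

M_n ≈ 829 kN·m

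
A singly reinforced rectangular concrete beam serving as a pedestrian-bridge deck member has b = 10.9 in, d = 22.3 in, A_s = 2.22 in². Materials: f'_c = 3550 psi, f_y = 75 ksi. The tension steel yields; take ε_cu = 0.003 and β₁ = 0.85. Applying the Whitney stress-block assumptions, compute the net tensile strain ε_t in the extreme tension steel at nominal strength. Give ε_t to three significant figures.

ε_t ≈ 0.00823

a = A_s f_y/(0.85 f'_c b) = 5.062 in.
β₁ = 0.85, so c = a/β₁ = 5.062/0.85 = 5.955 in.
From the linear strain diagram with ε_cu = 0.003: ε_t = 0.003 (d − c)/c = 0.003 × (22.3 − 5.955)/5.955 = 0.00823.
Since ε_t ≥ 0.005, the section is tension-controlled.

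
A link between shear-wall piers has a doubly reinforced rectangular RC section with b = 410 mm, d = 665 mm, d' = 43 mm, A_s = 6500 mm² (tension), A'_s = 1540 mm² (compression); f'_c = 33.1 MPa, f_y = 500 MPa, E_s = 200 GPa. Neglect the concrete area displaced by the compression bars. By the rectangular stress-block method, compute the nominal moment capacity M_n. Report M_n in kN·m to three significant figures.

M_n ≈ 1860 kN·m

Assume both tension and compression steel yield.
Net tension couple steel: A_s − A'_s = 4960 mm².
a = (A_s − A'_s) f_y / (0.85 f'_c b) = 2480000/(0.85 × 33.1 × 410) = 214.99 mm.
c = a/β₁ = 214.99/0.814 = 264.12 mm; ε'_s = 0.003(c − d')/c = 0.0025 ≥ f_y/E_s = 0.0025, so compression steel does yield.
M_n = (A_s − A'_s) f_y (d − a/2) + A'_s f_y (d − d') = [2480000 × (665 − 107.495) + 770000 × (665 − 43)] × 10⁻⁶ = 1382.61 + 478.94 = 1861.55 kN·m.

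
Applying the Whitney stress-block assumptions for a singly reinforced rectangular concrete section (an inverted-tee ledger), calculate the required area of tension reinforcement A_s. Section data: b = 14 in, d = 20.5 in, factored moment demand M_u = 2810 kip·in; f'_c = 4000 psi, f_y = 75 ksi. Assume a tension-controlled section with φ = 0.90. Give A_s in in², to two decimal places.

M_n = M_u/φ = 2810/0.90 = 3122.22 kip·in.
From M_n = 0.85 f'_c a b (d − a/2):
a = d − √(d² − 2M_n/(0.85 f'_c b)) = 20.5 − √(20.5² − 2 × 3122.22/(0.85 × 4 × 14)) = 3.498 in.
A_s = 0.85 f'_c a b / f_y = 0.85 × 4 × 3.498 × 14 / 75 = 2.220 in².

A_s ≈ 2.22 in²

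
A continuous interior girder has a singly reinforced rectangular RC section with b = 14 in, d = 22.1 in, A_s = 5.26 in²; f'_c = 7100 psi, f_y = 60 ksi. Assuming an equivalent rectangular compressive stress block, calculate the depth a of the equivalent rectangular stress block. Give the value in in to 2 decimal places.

a ≈ 3.74 in

T = A_s f_y = 5.26 × 60 = 315.6 kips.
a = T/(0.85 f'_c b) = 315.6/(0.85 × 7.1 × 14) = 3.74 in.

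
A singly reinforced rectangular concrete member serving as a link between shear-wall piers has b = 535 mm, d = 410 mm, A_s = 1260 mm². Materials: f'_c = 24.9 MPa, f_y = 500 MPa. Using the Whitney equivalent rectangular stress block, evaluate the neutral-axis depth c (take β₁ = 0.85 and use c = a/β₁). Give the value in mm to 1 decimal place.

T = A_s f_y = 1260 × 500 = 630000 N = 630 kN.
Setting C = 0.85 f'_c a b equal to T: a = 630000/(0.85 × 24.9 × 535) = 55.638 mm.
With β₁ = 0.85, c = a/β₁ = 55.638/0.85 = 65.5 mm.

c ≈ 65.5 mm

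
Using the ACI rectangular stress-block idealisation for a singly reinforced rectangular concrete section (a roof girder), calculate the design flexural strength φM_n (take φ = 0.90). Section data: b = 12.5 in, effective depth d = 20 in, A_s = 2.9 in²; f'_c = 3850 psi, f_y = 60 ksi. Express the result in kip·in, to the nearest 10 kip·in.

T = A_s f_y = 2.9 × 60 = 174 kips.
a = T/(0.85 f'_c b) = 174/(0.85 × 3.85 × 12.5) = 4.254 in.
M_n = T(d − a/2) = 174 × (20 − 2.127) = 3109.9 kip·in.
φM_n = 0.90 × 3109.9 = 2798.9 kip·in.

φM_n ≈ 2800 kip·in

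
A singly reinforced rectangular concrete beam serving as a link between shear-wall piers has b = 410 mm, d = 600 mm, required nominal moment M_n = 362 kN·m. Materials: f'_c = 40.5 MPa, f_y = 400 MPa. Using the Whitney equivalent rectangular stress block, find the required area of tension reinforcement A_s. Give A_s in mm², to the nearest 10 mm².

With M_n = 0.85 f'_c a b (d − a/2), solve the quadratic for a:
a = d − √(d² − 2M_n/(0.85 f'_c b)) = 600 − √(600² − 2 × 362×10⁶/(0.85 × 40.5 × 410)) = 44.39 mm.
A_s = 0.85 f'_c a b / f_y = 0.85 × 40.5 × 44.39 × 410 / 400 = 1566.3 mm².

A_s ≈ 1570 mm²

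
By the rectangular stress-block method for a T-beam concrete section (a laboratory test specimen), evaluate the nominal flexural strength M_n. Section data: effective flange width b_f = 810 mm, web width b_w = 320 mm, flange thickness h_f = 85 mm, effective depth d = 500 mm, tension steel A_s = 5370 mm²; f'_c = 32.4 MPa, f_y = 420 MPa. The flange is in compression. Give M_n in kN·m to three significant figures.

M_n ≈ 1010 kN·m

Tension: T = A_s f_y = 5370 × 420 = 2255400 N.
Try a within the flange: a = T/(0.85 f'_c b_f) = 2255400/(0.85 × 32.4 × 810) = 101.11 mm.
a = 101.11 > h_f = 85 mm: the block extends into the web. Split into flange-overhang and web parts.
C_f = 0.85 f'_c (b_f − b_w) h_f = 0.85 × 32.4 × (810 − 320) × 85 = 1147041 N.
Remaining web compression depth: a_w = (T − C_f)/(0.85 f'_c b_w) = (2255400 − 1147041)/(0.85 × 32.4 × 320) = 125.77 mm.
M_n = C_f(d − h_f/2) + (T − C_f)(d − a_w/2) = 1147041 × (500 − 42.5) + 1108359 × (500 − 62.885) = 524.77 + 484.48 = 1009.25 × 10⁶ N·mm.
M_n = 1009.25 kN·m.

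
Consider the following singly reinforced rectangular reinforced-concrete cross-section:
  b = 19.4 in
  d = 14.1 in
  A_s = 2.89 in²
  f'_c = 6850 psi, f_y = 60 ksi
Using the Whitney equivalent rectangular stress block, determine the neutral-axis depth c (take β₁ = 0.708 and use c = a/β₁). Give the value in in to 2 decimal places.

T = A_s f_y = 2.89 × 60 = 173.4 kips.
a = T/(0.85 f'_c b) = 173.4/(0.85 × 6.85 × 19.4) = 1.5351 in.
With β₁ = 0.708, c = a/β₁ = 1.5351/0.708 = 2.17 in.

c ≈ 2.17 in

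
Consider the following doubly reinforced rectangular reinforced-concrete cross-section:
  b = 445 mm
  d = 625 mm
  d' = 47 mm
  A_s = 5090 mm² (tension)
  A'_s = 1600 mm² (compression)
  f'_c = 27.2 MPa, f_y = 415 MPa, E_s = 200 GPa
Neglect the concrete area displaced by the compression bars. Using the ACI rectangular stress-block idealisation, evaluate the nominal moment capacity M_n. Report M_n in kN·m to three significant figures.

M_n ≈ 1190 kN·m

Assume both tension and compression steel yield.
Net tension couple steel: A_s − A'_s = 3490 mm².
a = (A_s − A'_s) f_y / (0.85 f'_c b) = 1448350/(0.85 × 27.2 × 445) = 140.78 mm.
c = a/β₁ = 140.78/0.85 = 165.62 mm; ε'_s = 0.003(c − d')/c = 0.0021 ≥ f_y/E_s = 0.0021, so compression steel does yield.
M_n = (A_s − A'_s) f_y (d − a/2) + A'_s f_y (d − d') = [1448350 × (625 − 70.39) + 664000 × (625 − 47)] × 10⁻⁶ = 803.27 + 383.79 = 1187.06 kN·m.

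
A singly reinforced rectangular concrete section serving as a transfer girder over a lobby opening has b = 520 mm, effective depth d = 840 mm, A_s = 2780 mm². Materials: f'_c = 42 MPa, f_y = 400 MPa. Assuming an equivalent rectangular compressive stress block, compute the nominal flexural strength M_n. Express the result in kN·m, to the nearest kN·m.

T = A_s f_y = 2780 × 400 = 1112000 N = 1112 kN.
From C = T: a = T/(0.85 f'_c b) = 1112000/(0.85 × 42 × 520) = 59.90 mm.
M_n = T(d − a/2) = 1112 kN × (840 − 29.95) mm = 900.78 kN·m.

M_n ≈ 901 kN·m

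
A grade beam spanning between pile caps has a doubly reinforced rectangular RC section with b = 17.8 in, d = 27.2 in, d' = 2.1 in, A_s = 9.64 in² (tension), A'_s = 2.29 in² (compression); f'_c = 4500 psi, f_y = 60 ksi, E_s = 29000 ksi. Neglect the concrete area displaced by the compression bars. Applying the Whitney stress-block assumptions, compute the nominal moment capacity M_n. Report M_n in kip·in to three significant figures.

Assume both steels yield.
a = (A_s − A'_s) f_y/(0.85 f'_c b) = (9.64 − 2.29) × 60/(0.85 × 4.5 × 17.8) = 6.477 in.
c = a/β₁ = 6.477/0.825 = 7.851 in; ε'_s = 0.003(c − d')/c = 0.0022 ≥ ε_y = 0.0021, so the compression steel yields.
M_n = (A_s − A'_s) f_y (d − a/2) + A'_s f_y (d − d') = 441 × (27.2 − 3.2385) + 137.4 × (27.2 − 2.1) = 10567.0 + 3448.7 = 14015.7 kip·in.

M_n ≈ 14000 kip·in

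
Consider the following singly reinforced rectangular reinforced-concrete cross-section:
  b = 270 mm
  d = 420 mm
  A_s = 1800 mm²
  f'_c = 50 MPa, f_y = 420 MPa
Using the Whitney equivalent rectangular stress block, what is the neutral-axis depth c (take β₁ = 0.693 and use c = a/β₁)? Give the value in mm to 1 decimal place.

c ≈ 95.1 mm

T = A_s f_y = 1800 × 420 = 756000 N = 756 kN.
Setting C = 0.85 f'_c a b equal to T: a = 756000/(0.85 × 50 × 270) = 65.882 mm.
With β₁ = 0.693, c = a/β₁ = 65.882/0.693 = 95.1 mm.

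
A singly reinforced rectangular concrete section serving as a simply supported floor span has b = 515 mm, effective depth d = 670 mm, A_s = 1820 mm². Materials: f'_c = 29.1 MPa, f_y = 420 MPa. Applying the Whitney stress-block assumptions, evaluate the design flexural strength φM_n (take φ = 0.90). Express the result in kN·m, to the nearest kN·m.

φM_n ≈ 440 kN·m

T = A_s f_y = 1820 × 420 = 764400 N = 764.4 kN.
From C = T: a = T/(0.85 f'_c b) = 764400/(0.85 × 29.1 × 515) = 60.01 mm.
M_n = T(d − a/2) = 764.4 kN × (670 − 30.005) mm = 489.21 kN·m.
φM_n = 0.90 × 489.21 = 440.29 kN·m.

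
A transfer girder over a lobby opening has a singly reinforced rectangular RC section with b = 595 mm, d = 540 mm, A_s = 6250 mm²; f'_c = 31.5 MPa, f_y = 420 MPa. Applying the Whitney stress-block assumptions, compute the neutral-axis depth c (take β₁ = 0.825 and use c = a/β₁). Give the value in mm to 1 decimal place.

c ≈ 199.7 mm

T = A_s f_y = 6250 × 420 = 2625000 N = 2625 kN.
Setting C = 0.85 f'_c a b equal to T: a = 2625000/(0.85 × 31.5 × 595) = 164.772 mm.
With β₁ = 0.825, c = a/β₁ = 164.772/0.825 = 199.7 mm.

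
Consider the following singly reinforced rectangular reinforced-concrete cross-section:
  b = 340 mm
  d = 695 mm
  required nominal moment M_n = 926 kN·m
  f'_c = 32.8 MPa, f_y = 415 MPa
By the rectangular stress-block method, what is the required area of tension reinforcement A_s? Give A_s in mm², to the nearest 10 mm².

A_s ≈ 3620 mm²

With M_n = 0.85 f'_c a b (d − a/2), solve the quadratic for a:
a = d − √(d² − 2M_n/(0.85 f'_c b)) = 695 − √(695² − 2 × 926×10⁶/(0.85 × 32.8 × 340)) = 158.67 mm.
A_s = 0.85 f'_c a b / f_y = 0.85 × 32.8 × 158.67 × 340 / 415 = 3624.3 mm².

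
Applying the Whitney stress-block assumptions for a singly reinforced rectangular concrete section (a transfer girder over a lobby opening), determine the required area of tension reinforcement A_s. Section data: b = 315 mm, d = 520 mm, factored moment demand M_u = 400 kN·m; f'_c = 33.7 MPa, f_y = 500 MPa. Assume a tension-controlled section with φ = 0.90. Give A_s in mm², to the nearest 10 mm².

A_s ≈ 1900 mm²

M_n = M_u/φ = 400/0.90 = 444.444 kN·m.
With M_n = 0.85 f'_c a b (d − a/2), solve the quadratic for a:
a = d − √(d² − 2M_n/(0.85 f'_c b)) = 520 − √(520² − 2 × 444.444×10⁶/(0.85 × 33.7 × 315)) = 105.41 mm.
A_s = 0.85 f'_c a b / f_y = 0.85 × 33.7 × 105.41 × 315 / 500 = 1902.3 mm².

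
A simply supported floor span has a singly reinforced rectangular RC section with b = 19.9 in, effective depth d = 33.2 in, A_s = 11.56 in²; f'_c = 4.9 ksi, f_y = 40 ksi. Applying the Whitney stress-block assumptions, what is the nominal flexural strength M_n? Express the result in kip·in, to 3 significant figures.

T = A_s f_y = 11.56 × 40 = 462.4 kips.
a = T/(0.85 f'_c b) = 462.4/(0.85 × 4.9 × 19.9) = 5.579 in.
M_n = T(d − a/2) = 462.4 × (33.2 − 2.7895) = 14061.8 kip·in.

M_n ≈ 14100 kip·in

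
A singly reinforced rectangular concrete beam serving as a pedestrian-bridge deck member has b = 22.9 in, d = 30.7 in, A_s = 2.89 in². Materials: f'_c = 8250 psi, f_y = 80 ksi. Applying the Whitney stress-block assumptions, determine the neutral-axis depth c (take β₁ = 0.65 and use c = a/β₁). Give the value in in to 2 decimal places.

T = A_s f_y = 2.89 × 80 = 231.2 kips.
a = T/(0.85 f'_c b) = 231.2/(0.85 × 8.25 × 22.9) = 1.4397 in.
With β₁ = 0.65, c = a/β₁ = 1.4397/0.65 = 2.21 in.

c ≈ 2.21 in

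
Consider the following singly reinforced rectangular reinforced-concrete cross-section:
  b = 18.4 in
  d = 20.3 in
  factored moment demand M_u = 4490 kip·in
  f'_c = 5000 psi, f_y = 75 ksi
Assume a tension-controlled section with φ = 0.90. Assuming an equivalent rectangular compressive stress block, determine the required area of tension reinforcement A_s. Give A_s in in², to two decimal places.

A_s ≈ 3.58 in²

M_n = M_u/φ = 4490/0.90 = 4988.89 kip·in.
From M_n = 0.85 f'_c a b (d − a/2):
a = d − √(d² − 2M_n/(0.85 f'_c b)) = 20.3 − √(20.3² − 2 × 4988.89/(0.85 × 5 × 18.4)) = 3.433 in.
A_s = 0.85 f'_c a b / f_y = 0.85 × 5 × 3.433 × 18.4 / 75 = 3.579 in².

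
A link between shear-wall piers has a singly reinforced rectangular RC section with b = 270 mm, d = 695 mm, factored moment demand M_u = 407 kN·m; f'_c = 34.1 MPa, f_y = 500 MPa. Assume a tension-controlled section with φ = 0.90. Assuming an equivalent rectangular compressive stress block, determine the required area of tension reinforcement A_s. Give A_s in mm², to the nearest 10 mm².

M_n = M_u/φ = 407/0.90 = 452.222 kN·m.
With M_n = 0.85 f'_c a b (d − a/2), solve the quadratic for a:
a = d − √(d² − 2M_n/(0.85 f'_c b)) = 695 − √(695² − 2 × 452.222×10⁶/(0.85 × 34.1 × 270)) = 88.82 mm.
A_s = 0.85 f'_c a b / f_y = 0.85 × 34.1 × 88.82 × 270 / 500 = 1390.2 mm².

A_s ≈ 1390 mm²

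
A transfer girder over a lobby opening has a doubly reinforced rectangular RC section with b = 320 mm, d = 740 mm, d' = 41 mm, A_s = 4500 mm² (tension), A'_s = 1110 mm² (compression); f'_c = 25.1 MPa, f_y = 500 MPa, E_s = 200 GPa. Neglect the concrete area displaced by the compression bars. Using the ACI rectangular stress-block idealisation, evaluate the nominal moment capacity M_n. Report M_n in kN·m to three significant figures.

Assume both tension and compression steel yield.
Net tension couple steel: A_s − A'_s = 3390 mm².
a = (A_s − A'_s) f_y / (0.85 f'_c b) = 1695000/(0.85 × 25.1 × 320) = 248.27 mm.
c = a/β₁ = 248.27/0.85 = 292.08 mm; ε'_s = 0.003(c − d')/c = 0.0026 ≥ f_y/E_s = 0.0025, so compression steel does yield.
M_n = (A_s − A'_s) f_y (d − a/2) + A'_s f_y (d − d') = [1695000 × (740 − 124.135) + 555000 × (740 − 41)] × 10⁻⁶ = 1043.89 + 387.95 = 1431.84 kN·m.

M_n ≈ 1430 kN·m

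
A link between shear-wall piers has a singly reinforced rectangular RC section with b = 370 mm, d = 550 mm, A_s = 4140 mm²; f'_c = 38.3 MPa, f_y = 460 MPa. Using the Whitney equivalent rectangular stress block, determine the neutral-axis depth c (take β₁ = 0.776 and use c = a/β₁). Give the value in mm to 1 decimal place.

T = A_s f_y = 4140 × 460 = 1904400 N = 1904.4 kN.
Setting C = 0.85 f'_c a b equal to T: a = 1904400/(0.85 × 38.3 × 370) = 158.103 mm.
With β₁ = 0.776, c = a/β₁ = 158.103/0.776 = 203.7 mm.

c ≈ 203.7 mm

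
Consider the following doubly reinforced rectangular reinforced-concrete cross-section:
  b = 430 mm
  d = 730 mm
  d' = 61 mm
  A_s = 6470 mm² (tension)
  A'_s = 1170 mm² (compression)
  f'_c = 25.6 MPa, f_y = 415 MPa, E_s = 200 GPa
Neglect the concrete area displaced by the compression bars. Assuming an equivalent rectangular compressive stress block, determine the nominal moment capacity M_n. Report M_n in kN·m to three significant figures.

Assume both tension and compression steel yield.
Net tension couple steel: A_s − A'_s = 5300 mm².
a = (A_s − A'_s) f_y / (0.85 f'_c b) = 2199500/(0.85 × 25.6 × 430) = 235.07 mm.
c = a/β₁ = 235.07/0.85 = 276.55 mm; ε'_s = 0.003(c − d')/c = 0.0023 ≥ f_y/E_s = 0.0021, so compression steel does yield.
M_n = (A_s − A'_s) f_y (d − a/2) + A'_s f_y (d − d') = [2199500 × (730 − 117.535) + 485550 × (730 − 61)] × 10⁻⁶ = 1347.12 + 324.83 = 1671.95 kN·m.

M_n ≈ 1670 kN·m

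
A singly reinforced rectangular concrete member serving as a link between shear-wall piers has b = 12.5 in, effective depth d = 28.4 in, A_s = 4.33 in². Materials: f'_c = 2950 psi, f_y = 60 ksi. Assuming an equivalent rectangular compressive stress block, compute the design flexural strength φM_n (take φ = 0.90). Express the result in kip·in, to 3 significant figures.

φM_n ≈ 5670 kip·in

T = A_s f_y = 4.33 × 60 = 259.8 kips.
a = T/(0.85 f'_c b) = 259.8/(0.85 × 2.95 × 12.5) = 8.289 in.
M_n = T(d − a/2) = 259.8 × (28.4 − 4.1445) = 6301.6 kip·in.
φM_n = 0.90 × 6301.6 = 5671.4 kip·in.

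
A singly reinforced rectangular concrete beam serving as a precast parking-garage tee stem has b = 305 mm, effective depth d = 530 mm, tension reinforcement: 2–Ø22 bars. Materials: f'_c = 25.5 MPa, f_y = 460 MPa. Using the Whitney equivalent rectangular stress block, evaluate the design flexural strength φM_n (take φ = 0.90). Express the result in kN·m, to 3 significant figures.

φM_n ≈ 158 kN·m

A_s = 2 × 380 = 760 mm².
T = A_s f_y = 760 × 460 = 349600 N = 349.6 kN.
From C = T: a = T/(0.85 f'_c b) = 349600/(0.85 × 25.5 × 305) = 52.88 mm.
M_n = T(d − a/2) = 349.6 kN × (530 − 26.44) mm = 176.04 kN·m.
φM_n = 0.90 × 176.04 = 158.44 kN·m.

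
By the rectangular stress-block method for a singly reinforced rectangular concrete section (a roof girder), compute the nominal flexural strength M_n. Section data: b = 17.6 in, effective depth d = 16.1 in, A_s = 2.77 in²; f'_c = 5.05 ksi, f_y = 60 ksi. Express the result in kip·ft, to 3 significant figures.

M_n ≈ 208 kip·ft

T = A_s f_y = 2.77 × 60 = 166.2 kips.
a = T/(0.85 f'_c b) = 166.2/(0.85 × 5.05 × 17.6) = 2.200 in.
M_n = T(d − a/2) = 166.2 × (16.1 − 1.1) = 2493.0 kip·in = 2493.0/12 = 207.75 kip·ft.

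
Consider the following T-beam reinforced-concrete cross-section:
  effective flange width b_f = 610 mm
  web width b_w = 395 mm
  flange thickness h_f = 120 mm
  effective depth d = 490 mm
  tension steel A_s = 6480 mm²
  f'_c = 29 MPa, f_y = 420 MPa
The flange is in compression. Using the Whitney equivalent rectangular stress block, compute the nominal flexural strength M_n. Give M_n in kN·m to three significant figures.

M_n ≈ 1070 kN·m

Tension: T = A_s f_y = 6480 × 420 = 2721600 N.
Try a within the flange: a = T/(0.85 f'_c b_f) = 2721600/(0.85 × 29 × 610) = 181.00 mm.
a = 181.00 > h_f = 120 mm: the block extends into the web. Split into flange-overhang and web parts.
C_f = 0.85 f'_c (b_f − b_w) h_f = 0.85 × 29 × (610 − 395) × 120 = 635970 N.
Remaining web compression depth: a_w = (T − C_f)/(0.85 f'_c b_w) = (2721600 − 635970)/(0.85 × 29 × 395) = 214.20 mm.
M_n = C_f(d − h_f/2) + (T − C_f)(d − a_w/2) = 635970 × (490 − 60) + 2085630 × (490 − 107.1) = 273.47 + 798.59 = 1072.06 × 10⁶ N·mm.
M_n = 1072.06 kN·m.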